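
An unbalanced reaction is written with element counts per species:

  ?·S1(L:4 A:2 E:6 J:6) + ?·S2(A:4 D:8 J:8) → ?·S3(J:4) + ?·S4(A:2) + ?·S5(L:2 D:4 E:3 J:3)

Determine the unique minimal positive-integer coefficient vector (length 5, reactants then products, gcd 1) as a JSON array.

Coefficients: [1, 1, 2, 3, 2]

L: 1·4+1·0 = 4 | 2·0+3·0+2·2 = 4
A: 1·2+1·4 = 6 | 2·0+3·2+2·0 = 6
D: 1·0+1·8 = 8 | 2·0+3·0+2·4 = 8
E: 1·6+1·0 = 6 | 2·0+3·0+2·3 = 6
J: 1·6+1·8 = 14 | 2·4+3·0+2·3 = 14
gcd(1,1,2,3,2) = 1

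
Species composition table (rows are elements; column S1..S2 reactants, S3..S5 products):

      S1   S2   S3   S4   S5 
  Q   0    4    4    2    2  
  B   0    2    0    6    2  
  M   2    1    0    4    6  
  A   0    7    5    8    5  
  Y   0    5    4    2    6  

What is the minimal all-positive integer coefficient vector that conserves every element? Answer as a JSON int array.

Coefficients: [3, 4, 3, 1, 1]

Q: 3·0+4·4 = 16 | 3·4+1·2+1·2 = 16
B: 3·0+4·2 = 8 | 3·0+1·6+1·2 = 8
M: 3·2+4·1 = 10 | 3·0+1·4+1·6 = 10
A: 3·0+4·7 = 28 | 3·5+1·8+1·5 = 28
Y: 3·0+4·5 = 20 | 3·4+1·2+1·6 = 20
gcd(3,4,3,1,1) = 1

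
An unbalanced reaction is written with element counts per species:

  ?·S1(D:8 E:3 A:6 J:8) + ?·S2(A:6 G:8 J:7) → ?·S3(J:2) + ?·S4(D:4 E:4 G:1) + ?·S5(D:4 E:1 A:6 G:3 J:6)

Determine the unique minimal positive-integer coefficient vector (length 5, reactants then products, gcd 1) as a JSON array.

D: 3·8+2·0 = 24 | 4·0+1·4+5·4 = 24
E: 3·3+2·0 = 9 | 4·0+1·4+5·1 = 9
A: 3·6+2·6 = 30 | 4·0+1·0+5·6 = 30
G: 3·0+2·8 = 16 | 4·0+1·1+5·3 = 16
J: 3·8+2·7 = 38 | 4·2+1·0+5·6 = 38
gcd(3,2,4,1,5) = 1

Coefficients: [3, 2, 4, 1, 5]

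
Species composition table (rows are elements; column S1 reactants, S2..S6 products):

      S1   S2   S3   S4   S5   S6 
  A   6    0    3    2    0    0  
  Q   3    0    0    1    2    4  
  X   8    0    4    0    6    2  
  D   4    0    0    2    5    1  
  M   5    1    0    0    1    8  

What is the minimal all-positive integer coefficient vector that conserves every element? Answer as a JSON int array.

A: 3·6 = 18 | 6·0+4·3+3·2+1·0+1·0 = 18
Q: 3·3 = 9 | 6·0+4·0+3·1+1·2+1·4 = 9
X: 3·8 = 24 | 6·0+4·4+3·0+1·6+1·2 = 24
D: 3·4 = 12 | 6·0+4·0+3·2+1·5+1·1 = 12
M: 3·5 = 15 | 6·1+4·0+3·0+1·1+1·8 = 15
gcd(3,6,4,3,1,1) = 1

Coefficients: [3, 6, 4, 3, 1, 1]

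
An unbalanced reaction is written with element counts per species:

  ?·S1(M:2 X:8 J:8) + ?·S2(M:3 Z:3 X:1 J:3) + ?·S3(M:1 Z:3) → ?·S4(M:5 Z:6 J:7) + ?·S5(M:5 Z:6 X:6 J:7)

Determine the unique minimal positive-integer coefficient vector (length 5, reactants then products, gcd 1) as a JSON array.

M: 3·2+6·3+6·1 = 30 | 1·5+5·5 = 30
Z: 3·0+6·3+6·3 = 36 | 1·6+5·6 = 36
X: 3·8+6·1+6·0 = 30 | 1·0+5·6 = 30
J: 3·8+6·3+6·0 = 42 | 1·7+5·7 = 42
gcd(3,6,6,1,5) = 1

Coefficients: [3, 6, 6, 1, 5]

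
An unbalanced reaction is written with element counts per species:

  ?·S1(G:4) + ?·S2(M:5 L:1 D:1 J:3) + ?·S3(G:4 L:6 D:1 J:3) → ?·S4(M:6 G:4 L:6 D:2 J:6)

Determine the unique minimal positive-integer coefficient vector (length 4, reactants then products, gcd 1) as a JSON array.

Coefficients: [1, 6, 4, 5]

M: 1·0+6·5+4·0 = 30 | 5·6 = 30
G: 1·4+6·0+4·4 = 20 | 5·4 = 20
L: 1·0+6·1+4·6 = 30 | 5·6 = 30
D: 1·0+6·1+4·1 = 10 | 5·2 = 10
J: 1·0+6·3+4·3 = 30 | 5·6 = 30
gcd(1,6,4,5) = 1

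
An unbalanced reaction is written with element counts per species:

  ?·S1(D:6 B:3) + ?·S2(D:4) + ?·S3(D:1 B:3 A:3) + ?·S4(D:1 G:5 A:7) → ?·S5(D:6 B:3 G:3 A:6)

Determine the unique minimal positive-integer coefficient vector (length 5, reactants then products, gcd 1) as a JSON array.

Coefficients: [2, 3, 3, 3, 5]

D: 2·6+3·4+3·1+3·1 = 30 | 5·6 = 30
B: 2·3+3·0+3·3+3·0 = 15 | 5·3 = 15
G: 2·0+3·0+3·0+3·5 = 15 | 5·3 = 15
A: 2·0+3·0+3·3+3·7 = 30 | 5·6 = 30
gcd(2,3,3,3,5) = 1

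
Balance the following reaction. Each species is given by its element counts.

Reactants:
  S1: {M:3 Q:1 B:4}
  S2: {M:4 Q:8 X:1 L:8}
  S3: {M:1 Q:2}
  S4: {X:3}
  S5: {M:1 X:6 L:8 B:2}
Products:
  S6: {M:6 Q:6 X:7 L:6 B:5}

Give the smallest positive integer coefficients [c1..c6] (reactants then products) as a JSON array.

M: 4·3+1·4+6·1+5·0+2·1 = 24 | 4·6 = 24
Q: 4·1+1·8+6·2+5·0+2·0 = 24 | 4·6 = 24
X: 4·0+1·1+6·0+5·3+2·6 = 28 | 4·7 = 28
L: 4·0+1·8+6·0+5·0+2·8 = 24 | 4·6 = 24
B: 4·4+1·0+6·0+5·0+2·2 = 20 | 4·5 = 20
gcd(4,1,6,5,2,4) = 1

Coefficients: [4, 1, 6, 5, 2, 4]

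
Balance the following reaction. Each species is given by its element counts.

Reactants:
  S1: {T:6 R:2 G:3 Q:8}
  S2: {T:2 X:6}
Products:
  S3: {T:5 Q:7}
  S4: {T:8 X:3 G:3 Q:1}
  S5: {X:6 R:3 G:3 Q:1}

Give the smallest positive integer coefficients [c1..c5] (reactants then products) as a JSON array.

T: 6·6+5·2 = 46 | 6·5+2·8+4·0 = 46
X: 6·0+5·6 = 30 | 6·0+2·3+4·6 = 30
R: 6·2+5·0 = 12 | 6·0+2·0+4·3 = 12
G: 6·3+5·0 = 18 | 6·0+2·3+4·3 = 18
Q: 6·8+5·0 = 48 | 6·7+2·1+4·1 = 48
gcd(6,5,6,2,4) = 1

Coefficients: [6, 5, 6, 2, 4]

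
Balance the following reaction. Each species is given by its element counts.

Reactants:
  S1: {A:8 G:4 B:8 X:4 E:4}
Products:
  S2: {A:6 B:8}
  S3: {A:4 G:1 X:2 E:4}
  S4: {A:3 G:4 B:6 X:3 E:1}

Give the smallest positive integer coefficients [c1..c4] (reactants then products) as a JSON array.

Coefficients: [5, 2, 4, 4]

A: 5·8 = 40 | 2·6+4·4+4·3 = 40
G: 5·4 = 20 | 2·0+4·1+4·4 = 20
B: 5·8 = 40 | 2·8+4·0+4·6 = 40
X: 5·4 = 20 | 2·0+4·2+4·3 = 20
E: 5·4 = 20 | 2·0+4·4+4·1 = 20
gcd(5,2,4,4) = 1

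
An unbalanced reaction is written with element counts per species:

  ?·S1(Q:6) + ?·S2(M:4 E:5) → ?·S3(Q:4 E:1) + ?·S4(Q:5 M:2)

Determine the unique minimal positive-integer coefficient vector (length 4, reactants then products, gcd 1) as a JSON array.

Coefficients: [5, 1, 5, 2]

Q: 5·6+1·0 = 30 | 5·4+2·5 = 30
M: 5·0+1·4 = 4 | 5·0+2·2 = 4
E: 5·0+1·5 = 5 | 5·1+2·0 = 5
gcd(5,1,5,2) = 1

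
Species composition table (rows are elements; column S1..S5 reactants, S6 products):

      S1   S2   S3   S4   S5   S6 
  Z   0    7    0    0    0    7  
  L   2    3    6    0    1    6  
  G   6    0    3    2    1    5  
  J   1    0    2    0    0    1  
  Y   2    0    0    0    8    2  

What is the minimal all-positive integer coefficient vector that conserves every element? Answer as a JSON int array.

Coefficients: [1, 5, 2, 6, 1, 5]

Z: 1·0+5·7+2·0+6·0+1·0 = 35 | 5·7 = 35
L: 1·2+5·3+2·6+6·0+1·1 = 30 | 5·6 = 30
G: 1·6+5·0+2·3+6·2+1·1 = 25 | 5·5 = 25
J: 1·1+5·0+2·2+6·0+1·0 = 5 | 5·1 = 5
Y: 1·2+5·0+2·0+6·0+1·8 = 10 | 5·2 = 10
gcd(1,5,2,6,1,5) = 1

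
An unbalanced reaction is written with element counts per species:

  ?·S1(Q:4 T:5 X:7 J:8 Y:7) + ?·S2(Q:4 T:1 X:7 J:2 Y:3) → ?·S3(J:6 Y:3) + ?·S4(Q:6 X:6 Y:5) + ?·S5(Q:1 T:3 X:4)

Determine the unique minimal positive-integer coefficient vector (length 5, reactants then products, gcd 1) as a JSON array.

Q: 3·4+3·4 = 24 | 5·0+3·6+6·1 = 24
T: 3·5+3·1 = 18 | 5·0+3·0+6·3 = 18
X: 3·7+3·7 = 42 | 5·0+3·6+6·4 = 42
J: 3·8+3·2 = 30 | 5·6+3·0+6·0 = 30
Y: 3·7+3·3 = 30 | 5·3+3·5+6·0 = 30
gcd(3,3,5,3,6) = 1

Coefficients: [3, 3, 5, 3, 6]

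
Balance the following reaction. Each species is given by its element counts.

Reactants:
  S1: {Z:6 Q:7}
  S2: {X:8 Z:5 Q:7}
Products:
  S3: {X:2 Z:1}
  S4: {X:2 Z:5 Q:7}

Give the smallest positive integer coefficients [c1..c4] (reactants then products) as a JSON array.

X: 3·0+2·8 = 16 | 3·2+5·2 = 16
Z: 3·6+2·5 = 28 | 3·1+5·5 = 28
Q: 3·7+2·7 = 35 | 3·0+5·7 = 35
gcd(3,2,3,5) = 1

Coefficients: [3, 2, 3, 5]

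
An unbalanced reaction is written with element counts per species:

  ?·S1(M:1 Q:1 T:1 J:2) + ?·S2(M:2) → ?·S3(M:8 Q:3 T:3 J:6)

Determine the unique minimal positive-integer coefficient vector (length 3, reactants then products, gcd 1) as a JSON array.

M: 6·1+5·2 = 16 | 2·8 = 16
Q: 6·1+5·0 = 6 | 2·3 = 6
T: 6·1+5·0 = 6 | 2·3 = 6
J: 6·2+5·0 = 12 | 2·6 = 12
gcd(6,5,2) = 1

Coefficients: [6, 5, 2]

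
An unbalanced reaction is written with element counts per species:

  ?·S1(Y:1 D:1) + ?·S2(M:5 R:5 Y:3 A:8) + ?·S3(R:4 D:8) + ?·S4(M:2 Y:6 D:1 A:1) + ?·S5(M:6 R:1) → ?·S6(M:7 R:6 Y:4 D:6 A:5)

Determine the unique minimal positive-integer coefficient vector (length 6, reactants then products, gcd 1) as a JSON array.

M: 5·0+3·5+3·0+1·2+3·6 = 35 | 5·7 = 35
R: 5·0+3·5+3·4+1·0+3·1 = 30 | 5·6 = 30
Y: 5·1+3·3+3·0+1·6+3·0 = 20 | 5·4 = 20
D: 5·1+3·0+3·8+1·1+3·0 = 30 | 5·6 = 30
A: 5·0+3·8+3·0+1·1+3·0 = 25 | 5·5 = 25
gcd(5,3,3,1,3,5) = 1

Coefficients: [5, 3, 3, 1, 3, 5]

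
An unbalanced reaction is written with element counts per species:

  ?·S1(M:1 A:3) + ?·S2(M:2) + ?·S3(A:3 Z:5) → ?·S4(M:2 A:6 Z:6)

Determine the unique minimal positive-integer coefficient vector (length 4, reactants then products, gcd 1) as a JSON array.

Coefficients: [4, 3, 6, 5]

M: 4·1+3·2+6·0 = 10 | 5·2 = 10
A: 4·3+3·0+6·3 = 30 | 5·6 = 30
Z: 4·0+3·0+6·5 = 30 | 5·6 = 30
gcd(4,3,6,5) = 1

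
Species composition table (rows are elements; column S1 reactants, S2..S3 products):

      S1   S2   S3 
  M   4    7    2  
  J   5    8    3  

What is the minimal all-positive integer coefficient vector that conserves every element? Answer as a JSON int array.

Coefficients: [5, 2, 3]

M: 5·4 = 20 | 2·7+3·2 = 20
J: 5·5 = 25 | 2·8+3·3 = 25
gcd(5,2,3) = 1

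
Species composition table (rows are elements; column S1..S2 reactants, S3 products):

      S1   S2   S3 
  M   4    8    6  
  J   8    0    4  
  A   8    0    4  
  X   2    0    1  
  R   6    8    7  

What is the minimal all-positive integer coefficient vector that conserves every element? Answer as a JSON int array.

Coefficients: [1, 1, 2]

M: 1·4+1·8 = 12 | 2·6 = 12
J: 1·8+1·0 = 8 | 2·4 = 8
A: 1·8+1·0 = 8 | 2·4 = 8
X: 1·2+1·0 = 2 | 2·1 = 2
R: 1·6+1·8 = 14 | 2·7 = 14
gcd(1,1,2) = 1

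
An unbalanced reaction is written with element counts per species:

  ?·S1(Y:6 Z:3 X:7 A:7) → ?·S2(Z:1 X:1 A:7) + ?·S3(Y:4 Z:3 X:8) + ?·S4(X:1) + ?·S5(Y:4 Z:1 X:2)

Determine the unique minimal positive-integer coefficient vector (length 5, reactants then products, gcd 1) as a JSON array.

Coefficients: [4, 4, 1, 6, 5]

Y: 4·6 = 24 | 4·0+1·4+6·0+5·4 = 24
Z: 4·3 = 12 | 4·1+1·3+6·0+5·1 = 12
X: 4·7 = 28 | 4·1+1·8+6·1+5·2 = 28
A: 4·7 = 28 | 4·7+1·0+6·0+5·0 = 28
gcd(4,4,1,6,5) = 1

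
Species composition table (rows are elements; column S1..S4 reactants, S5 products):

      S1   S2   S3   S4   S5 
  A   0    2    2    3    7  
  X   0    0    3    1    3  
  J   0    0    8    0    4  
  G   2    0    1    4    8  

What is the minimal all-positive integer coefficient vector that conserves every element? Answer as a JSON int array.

Coefficients: [3, 3, 2, 6, 4]

A: 3·0+3·2+2·2+6·3 = 28 | 4·7 = 28
X: 3·0+3·0+2·3+6·1 = 12 | 4·3 = 12
J: 3·0+3·0+2·8+6·0 = 16 | 4·4 = 16
G: 3·2+3·0+2·1+6·4 = 32 | 4·8 = 32
gcd(3,3,2,6,4) = 1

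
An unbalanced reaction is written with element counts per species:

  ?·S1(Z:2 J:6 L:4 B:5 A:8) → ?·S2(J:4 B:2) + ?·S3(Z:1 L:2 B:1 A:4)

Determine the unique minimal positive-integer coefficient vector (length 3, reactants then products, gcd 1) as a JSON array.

Z: 2·2 = 4 | 3·0+4·1 = 4
J: 2·6 = 12 | 3·4+4·0 = 12
L: 2·4 = 8 | 3·0+4·2 = 8
B: 2·5 = 10 | 3·2+4·1 = 10
A: 2·8 = 16 | 3·0+4·4 = 16
gcd(2,3,4) = 1

Coefficients: [2, 3, 4]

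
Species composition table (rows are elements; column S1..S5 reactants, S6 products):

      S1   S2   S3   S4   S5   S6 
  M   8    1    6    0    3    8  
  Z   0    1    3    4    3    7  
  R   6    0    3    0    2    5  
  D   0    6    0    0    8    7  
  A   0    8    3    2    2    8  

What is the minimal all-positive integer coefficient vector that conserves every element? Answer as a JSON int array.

Coefficients: [3, 3, 2, 6, 3, 6]

M: 3·8+3·1+2·6+6·0+3·3 = 48 | 6·8 = 48
Z: 3·0+3·1+2·3+6·4+3·3 = 42 | 6·7 = 42
R: 3·6+3·0+2·3+6·0+3·2 = 30 | 6·5 = 30
D: 3·0+3·6+2·0+6·0+3·8 = 42 | 6·7 = 42
A: 3·0+3·8+2·3+6·2+3·2 = 48 | 6·8 = 48
gcd(3,3,2,6,3,6) = 1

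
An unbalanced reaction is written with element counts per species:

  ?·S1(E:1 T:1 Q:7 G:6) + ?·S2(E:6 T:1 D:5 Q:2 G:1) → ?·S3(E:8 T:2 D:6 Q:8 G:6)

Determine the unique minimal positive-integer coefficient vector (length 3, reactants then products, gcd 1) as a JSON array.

Coefficients: [4, 6, 5]

E: 4·1+6·6 = 40 | 5·8 = 40
T: 4·1+6·1 = 10 | 5·2 = 10
D: 4·0+6·5 = 30 | 5·6 = 30
Q: 4·7+6·2 = 40 | 5·8 = 40
G: 4·6+6·1 = 30 | 5·6 = 30
gcd(4,6,5) = 1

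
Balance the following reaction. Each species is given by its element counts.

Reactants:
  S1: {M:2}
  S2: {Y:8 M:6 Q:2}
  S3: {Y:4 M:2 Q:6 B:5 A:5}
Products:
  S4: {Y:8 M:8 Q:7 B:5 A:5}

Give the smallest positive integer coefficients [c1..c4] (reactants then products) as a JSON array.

Coefficients: [3, 1, 2, 2]

Y: 3·0+1·8+2·4 = 16 | 2·8 = 16
M: 3·2+1·6+2·2 = 16 | 2·8 = 16
Q: 3·0+1·2+2·6 = 14 | 2·7 = 14
B: 3·0+1·0+2·5 = 10 | 2·5 = 10
A: 3·0+1·0+2·5 = 10 | 2·5 = 10
gcd(3,1,2,2) = 1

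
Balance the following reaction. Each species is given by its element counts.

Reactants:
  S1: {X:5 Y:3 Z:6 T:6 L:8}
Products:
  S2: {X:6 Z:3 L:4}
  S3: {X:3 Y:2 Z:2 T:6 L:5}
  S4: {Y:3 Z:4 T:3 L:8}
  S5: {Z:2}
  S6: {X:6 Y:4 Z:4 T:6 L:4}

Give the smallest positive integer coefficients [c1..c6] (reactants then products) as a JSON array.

X: 6·5 = 30 | 2·6+4·3+2·0+5·0+1·6 = 30
Y: 6·3 = 18 | 2·0+4·2+2·3+5·0+1·4 = 18
Z: 6·6 = 36 | 2·3+4·2+2·4+5·2+1·4 = 36
T: 6·6 = 36 | 2·0+4·6+2·3+5·0+1·6 = 36
L: 6·8 = 48 | 2·4+4·5+2·8+5·0+1·4 = 48
gcd(6,2,4,2,5,1) = 1

Coefficients: [6, 2, 4, 2, 5, 1]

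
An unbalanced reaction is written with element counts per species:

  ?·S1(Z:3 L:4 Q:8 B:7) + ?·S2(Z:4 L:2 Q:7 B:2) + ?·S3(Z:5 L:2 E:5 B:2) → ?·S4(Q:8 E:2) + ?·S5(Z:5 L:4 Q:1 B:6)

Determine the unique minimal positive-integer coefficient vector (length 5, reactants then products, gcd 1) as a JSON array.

Coefficients: [4, 2, 2, 5, 6]

Z: 4·3+2·4+2·5 = 30 | 5·0+6·5 = 30
L: 4·4+2·2+2·2 = 24 | 5·0+6·4 = 24
Q: 4·8+2·7+2·0 = 46 | 5·8+6·1 = 46
E: 4·0+2·0+2·5 = 10 | 5·2+6·0 = 10
B: 4·7+2·2+2·2 = 36 | 5·0+6·6 = 36
gcd(4,2,2,5,6) = 1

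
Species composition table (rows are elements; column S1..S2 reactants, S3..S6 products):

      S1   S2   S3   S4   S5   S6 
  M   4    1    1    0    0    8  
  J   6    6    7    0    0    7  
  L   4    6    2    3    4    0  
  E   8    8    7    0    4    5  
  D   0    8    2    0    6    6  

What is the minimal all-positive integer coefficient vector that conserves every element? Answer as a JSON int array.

Coefficients: [2, 5, 5, 4, 4, 1]

M: 2·4+5·1 = 13 | 5·1+4·0+4·0+1·8 = 13
J: 2·6+5·6 = 42 | 5·7+4·0+4·0+1·7 = 42
L: 2·4+5·6 = 38 | 5·2+4·3+4·4+1·0 = 38
E: 2·8+5·8 = 56 | 5·7+4·0+4·4+1·5 = 56
D: 2·0+5·8 = 40 | 5·2+4·0+4·6+1·6 = 40
gcd(2,5,5,4,4,1) = 1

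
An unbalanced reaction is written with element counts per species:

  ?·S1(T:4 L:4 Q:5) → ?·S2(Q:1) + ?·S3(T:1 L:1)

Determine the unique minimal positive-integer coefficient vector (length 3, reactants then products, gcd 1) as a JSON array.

T: 1·4 = 4 | 5·0+4·1 = 4
L: 1·4 = 4 | 5·0+4·1 = 4
Q: 1·5 = 5 | 5·1+4·0 = 5
gcd(1,5,4) = 1

Coefficients: [1, 5, 4]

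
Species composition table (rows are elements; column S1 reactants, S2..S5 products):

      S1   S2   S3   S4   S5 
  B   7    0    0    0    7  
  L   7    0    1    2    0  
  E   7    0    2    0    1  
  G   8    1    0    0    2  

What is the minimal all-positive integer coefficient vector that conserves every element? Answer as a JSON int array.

Coefficients: [1, 6, 3, 2, 1]

B: 1·7 = 7 | 6·0+3·0+2·0+1·7 = 7
L: 1·7 = 7 | 6·0+3·1+2·2+1·0 = 7
E: 1·7 = 7 | 6·0+3·2+2·0+1·1 = 7
G: 1·8 = 8 | 6·1+3·0+2·0+1·2 = 8
gcd(1,6,3,2,1) = 1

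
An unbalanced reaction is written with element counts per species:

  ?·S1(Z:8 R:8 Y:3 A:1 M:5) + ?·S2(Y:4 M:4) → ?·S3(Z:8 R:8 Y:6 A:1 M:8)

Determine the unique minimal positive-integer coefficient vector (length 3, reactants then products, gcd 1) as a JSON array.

Coefficients: [4, 3, 4]

Z: 4·8+3·0 = 32 | 4·8 = 32
R: 4·8+3·0 = 32 | 4·8 = 32
Y: 4·3+3·4 = 24 | 4·6 = 24
A: 4·1+3·0 = 4 | 4·1 = 4
M: 4·5+3·4 = 32 | 4·8 = 32
gcd(4,3,4) = 1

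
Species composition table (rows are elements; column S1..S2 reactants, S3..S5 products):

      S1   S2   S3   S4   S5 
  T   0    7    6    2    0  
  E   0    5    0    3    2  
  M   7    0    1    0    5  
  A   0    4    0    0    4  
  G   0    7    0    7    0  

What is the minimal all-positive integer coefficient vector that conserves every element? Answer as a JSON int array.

Coefficients: [5, 6, 5, 6, 6]

T: 5·0+6·7 = 42 | 5·6+6·2+6·0 = 42
E: 5·0+6·5 = 30 | 5·0+6·3+6·2 = 30
M: 5·7+6·0 = 35 | 5·1+6·0+6·5 = 35
A: 5·0+6·4 = 24 | 5·0+6·0+6·4 = 24
G: 5·0+6·7 = 42 | 5·0+6·7+6·0 = 42
gcd(5,6,5,6,6) = 1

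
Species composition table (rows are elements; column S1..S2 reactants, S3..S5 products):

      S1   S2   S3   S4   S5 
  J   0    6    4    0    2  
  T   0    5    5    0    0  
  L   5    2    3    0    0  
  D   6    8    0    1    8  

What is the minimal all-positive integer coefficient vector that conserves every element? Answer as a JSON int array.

J: 1·0+5·6 = 30 | 5·4+6·0+5·2 = 30
T: 1·0+5·5 = 25 | 5·5+6·0+5·0 = 25
L: 1·5+5·2 = 15 | 5·3+6·0+5·0 = 15
D: 1·6+5·8 = 46 | 5·0+6·1+5·8 = 46
gcd(1,5,5,6,5) = 1

Coefficients: [1, 5, 5, 6, 5]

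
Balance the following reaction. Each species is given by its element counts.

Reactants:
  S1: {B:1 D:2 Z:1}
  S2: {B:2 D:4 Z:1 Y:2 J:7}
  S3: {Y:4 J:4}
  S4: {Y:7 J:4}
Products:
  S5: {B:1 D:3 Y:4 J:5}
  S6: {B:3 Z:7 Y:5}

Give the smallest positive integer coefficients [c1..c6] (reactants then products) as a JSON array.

B: 5·1+2·2+1·0+3·0 = 9 | 6·1+1·3 = 9
D: 5·2+2·4+1·0+3·0 = 18 | 6·3+1·0 = 18
Z: 5·1+2·1+1·0+3·0 = 7 | 6·0+1·7 = 7
Y: 5·0+2·2+1·4+3·7 = 29 | 6·4+1·5 = 29
J: 5·0+2·7+1·4+3·4 = 30 | 6·5+1·0 = 30
gcd(5,2,1,3,6,1) = 1

Coefficients: [5, 2, 1, 3, 6, 1]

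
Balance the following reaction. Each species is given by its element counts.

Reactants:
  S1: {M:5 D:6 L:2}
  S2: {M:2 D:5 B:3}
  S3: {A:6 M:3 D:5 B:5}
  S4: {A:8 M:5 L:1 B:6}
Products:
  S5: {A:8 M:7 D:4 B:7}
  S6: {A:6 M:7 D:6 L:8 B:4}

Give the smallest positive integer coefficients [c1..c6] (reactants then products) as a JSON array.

Coefficients: [2, 1, 1, 4, 4, 1]

A: 2·0+1·0+1·6+4·8 = 38 | 4·8+1·6 = 38
M: 2·5+1·2+1·3+4·5 = 35 | 4·7+1·7 = 35
D: 2·6+1·5+1·5+4·0 = 22 | 4·4+1·6 = 22
L: 2·2+1·0+1·0+4·1 = 8 | 4·0+1·8 = 8
B: 2·0+1·3+1·5+4·6 = 32 | 4·7+1·4 = 32
gcd(2,1,1,4,4,1) = 1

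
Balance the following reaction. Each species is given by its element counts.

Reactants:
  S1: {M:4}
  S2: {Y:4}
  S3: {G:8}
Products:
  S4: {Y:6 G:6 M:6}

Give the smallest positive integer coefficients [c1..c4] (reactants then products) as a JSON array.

Y: 6·0+6·4+3·0 = 24 | 4·6 = 24
G: 6·0+6·0+3·8 = 24 | 4·6 = 24
M: 6·4+6·0+3·0 = 24 | 4·6 = 24
gcd(6,6,3,4) = 1

Coefficients: [6, 6, 3, 4]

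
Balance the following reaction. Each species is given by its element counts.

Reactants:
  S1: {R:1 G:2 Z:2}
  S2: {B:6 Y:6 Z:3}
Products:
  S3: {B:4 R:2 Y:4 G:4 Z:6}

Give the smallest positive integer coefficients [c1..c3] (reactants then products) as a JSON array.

Coefficients: [6, 2, 3]

B: 6·0+2·6 = 12 | 3·4 = 12
R: 6·1+2·0 = 6 | 3·2 = 6
Y: 6·0+2·6 = 12 | 3·4 = 12
G: 6·2+2·0 = 12 | 3·4 = 12
Z: 6·2+2·3 = 18 | 3·6 = 18
gcd(6,2,3) = 1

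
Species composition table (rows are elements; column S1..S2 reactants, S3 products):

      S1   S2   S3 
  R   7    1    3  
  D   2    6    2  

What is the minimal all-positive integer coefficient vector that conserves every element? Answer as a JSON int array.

Coefficients: [2, 1, 5]

R: 2·7+1·1 = 15 | 5·3 = 15
D: 2·2+1·6 = 10 | 5·2 = 10
gcd(2,1,5) = 1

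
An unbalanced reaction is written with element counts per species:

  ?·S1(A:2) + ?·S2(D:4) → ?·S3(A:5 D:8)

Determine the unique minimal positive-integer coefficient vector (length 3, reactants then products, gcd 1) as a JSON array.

A: 5·2+4·0 = 10 | 2·5 = 10
D: 5·0+4·4 = 16 | 2·8 = 16
gcd(5,4,2) = 1

Coefficients: [5, 4, 2]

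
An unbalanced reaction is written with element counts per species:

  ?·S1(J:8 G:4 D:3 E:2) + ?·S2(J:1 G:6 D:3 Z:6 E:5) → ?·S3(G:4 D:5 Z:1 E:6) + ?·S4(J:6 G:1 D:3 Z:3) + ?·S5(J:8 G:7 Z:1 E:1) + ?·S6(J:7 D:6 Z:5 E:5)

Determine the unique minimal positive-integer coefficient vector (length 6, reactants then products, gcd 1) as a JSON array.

Coefficients: [6, 3, 3, 2, 4, 1]

J: 6·8+3·1 = 51 | 3·0+2·6+4·8+1·7 = 51
G: 6·4+3·6 = 42 | 3·4+2·1+4·7+1·0 = 42
D: 6·3+3·3 = 27 | 3·5+2·3+4·0+1·6 = 27
Z: 6·0+3·6 = 18 | 3·1+2·3+4·1+1·5 = 18
E: 6·2+3·5 = 27 | 3·6+2·0+4·1+1·5 = 27
gcd(6,3,3,2,4,1) = 1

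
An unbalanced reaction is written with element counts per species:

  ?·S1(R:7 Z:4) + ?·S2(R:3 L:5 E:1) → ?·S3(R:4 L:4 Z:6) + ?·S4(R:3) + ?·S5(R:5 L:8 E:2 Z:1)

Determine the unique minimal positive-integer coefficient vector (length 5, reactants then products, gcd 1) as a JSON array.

Coefficients: [2, 4, 1, 4, 2]

R: 2·7+4·3 = 26 | 1·4+4·3+2·5 = 26
L: 2·0+4·5 = 20 | 1·4+4·0+2·8 = 20
E: 2·0+4·1 = 4 | 1·0+4·0+2·2 = 4
Z: 2·4+4·0 = 8 | 1·6+4·0+2·1 = 8
gcd(2,4,1,4,2) = 1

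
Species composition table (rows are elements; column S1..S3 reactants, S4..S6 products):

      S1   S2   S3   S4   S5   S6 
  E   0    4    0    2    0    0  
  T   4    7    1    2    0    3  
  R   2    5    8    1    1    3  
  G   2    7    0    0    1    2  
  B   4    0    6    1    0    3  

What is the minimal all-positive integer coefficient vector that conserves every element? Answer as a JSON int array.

Coefficients: [2, 1, 1, 2, 3, 4]

E: 2·0+1·4+1·0 = 4 | 2·2+3·0+4·0 = 4
T: 2·4+1·7+1·1 = 16 | 2·2+3·0+4·3 = 16
R: 2·2+1·5+1·8 = 17 | 2·1+3·1+4·3 = 17
G: 2·2+1·7+1·0 = 11 | 2·0+3·1+4·2 = 11
B: 2·4+1·0+1·6 = 14 | 2·1+3·0+4·3 = 14
gcd(2,1,1,2,3,4) = 1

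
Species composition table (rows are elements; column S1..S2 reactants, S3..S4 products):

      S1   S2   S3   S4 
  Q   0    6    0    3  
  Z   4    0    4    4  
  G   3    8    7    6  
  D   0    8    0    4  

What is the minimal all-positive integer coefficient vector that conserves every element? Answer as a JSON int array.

Q: 5·0+2·6 = 12 | 1·0+4·3 = 12
Z: 5·4+2·0 = 20 | 1·4+4·4 = 20
G: 5·3+2·8 = 31 | 1·7+4·6 = 31
D: 5·0+2·8 = 16 | 1·0+4·4 = 16
gcd(5,2,1,4) = 1

Coefficients: [5, 2, 1, 4]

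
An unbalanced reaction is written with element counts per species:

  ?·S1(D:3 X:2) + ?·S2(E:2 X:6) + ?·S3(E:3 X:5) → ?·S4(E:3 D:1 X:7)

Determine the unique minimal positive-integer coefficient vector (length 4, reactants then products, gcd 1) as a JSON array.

E: 2·0+3·2+4·3 = 18 | 6·3 = 18
D: 2·3+3·0+4·0 = 6 | 6·1 = 6
X: 2·2+3·6+4·5 = 42 | 6·7 = 42
gcd(2,3,4,6) = 1

Coefficients: [2, 3, 4, 6]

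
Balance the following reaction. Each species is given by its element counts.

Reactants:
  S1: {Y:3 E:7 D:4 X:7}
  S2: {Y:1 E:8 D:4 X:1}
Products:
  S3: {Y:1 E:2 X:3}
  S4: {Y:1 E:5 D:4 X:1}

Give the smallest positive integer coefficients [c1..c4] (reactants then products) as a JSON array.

Y: 3·3+2·1 = 11 | 6·1+5·1 = 11
E: 3·7+2·8 = 37 | 6·2+5·5 = 37
D: 3·4+2·4 = 20 | 6·0+5·4 = 20
X: 3·7+2·1 = 23 | 6·3+5·1 = 23
gcd(3,2,6,5) = 1

Coefficients: [3, 2, 6, 5]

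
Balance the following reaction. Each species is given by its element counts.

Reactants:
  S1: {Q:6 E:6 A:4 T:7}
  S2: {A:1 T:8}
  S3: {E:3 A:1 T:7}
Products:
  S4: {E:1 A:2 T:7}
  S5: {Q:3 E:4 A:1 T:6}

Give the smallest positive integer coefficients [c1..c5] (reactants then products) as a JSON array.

Coefficients: [2, 3, 3, 5, 4]

Q: 2·6+3·0+3·0 = 12 | 5·0+4·3 = 12
E: 2·6+3·0+3·3 = 21 | 5·1+4·4 = 21
A: 2·4+3·1+3·1 = 14 | 5·2+4·1 = 14
T: 2·7+3·8+3·7 = 59 | 5·7+4·6 = 59
gcd(2,3,3,5,4) = 1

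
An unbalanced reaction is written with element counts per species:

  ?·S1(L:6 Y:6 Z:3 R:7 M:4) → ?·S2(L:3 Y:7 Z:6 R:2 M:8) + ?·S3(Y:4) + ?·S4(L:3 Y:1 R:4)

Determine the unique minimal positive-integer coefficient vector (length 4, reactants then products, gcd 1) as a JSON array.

Coefficients: [4, 2, 1, 6]

L: 4·6 = 24 | 2·3+1·0+6·3 = 24
Y: 4·6 = 24 | 2·7+1·4+6·1 = 24
Z: 4·3 = 12 | 2·6+1·0+6·0 = 12
R: 4·7 = 28 | 2·2+1·0+6·4 = 28
M: 4·4 = 16 | 2·8+1·0+6·0 = 16
gcd(4,2,1,6) = 1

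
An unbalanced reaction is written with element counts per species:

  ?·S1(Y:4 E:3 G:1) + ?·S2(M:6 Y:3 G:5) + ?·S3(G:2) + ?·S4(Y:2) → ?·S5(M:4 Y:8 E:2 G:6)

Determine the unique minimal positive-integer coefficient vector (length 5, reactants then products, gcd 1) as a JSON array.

M: 2·0+2·6+3·0+5·0 = 12 | 3·4 = 12
Y: 2·4+2·3+3·0+5·2 = 24 | 3·8 = 24
E: 2·3+2·0+3·0+5·0 = 6 | 3·2 = 6
G: 2·1+2·5+3·2+5·0 = 18 | 3·6 = 18
gcd(2,2,3,5,3) = 1

Coefficients: [2, 2, 3, 5, 3]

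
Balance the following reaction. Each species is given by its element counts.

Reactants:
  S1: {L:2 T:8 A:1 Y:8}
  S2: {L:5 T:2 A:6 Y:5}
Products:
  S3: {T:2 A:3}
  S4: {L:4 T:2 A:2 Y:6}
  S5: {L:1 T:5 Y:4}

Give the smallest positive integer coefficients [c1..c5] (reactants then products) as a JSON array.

Coefficients: [3, 4, 5, 6, 2]

L: 3·2+4·5 = 26 | 5·0+6·4+2·1 = 26
T: 3·8+4·2 = 32 | 5·2+6·2+2·5 = 32
A: 3·1+4·6 = 27 | 5·3+6·2+2·0 = 27
Y: 3·8+4·5 = 44 | 5·0+6·6+2·4 = 44
gcd(3,4,5,6,2) = 1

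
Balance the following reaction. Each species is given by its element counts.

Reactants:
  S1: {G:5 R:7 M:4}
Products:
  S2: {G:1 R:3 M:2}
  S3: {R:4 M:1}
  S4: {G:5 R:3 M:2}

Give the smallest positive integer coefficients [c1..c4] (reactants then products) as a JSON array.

Coefficients: [5, 5, 2, 4]

G: 5·5 = 25 | 5·1+2·0+4·5 = 25
R: 5·7 = 35 | 5·3+2·4+4·3 = 35
M: 5·4 = 20 | 5·2+2·1+4·2 = 20
gcd(5,5,2,4) = 1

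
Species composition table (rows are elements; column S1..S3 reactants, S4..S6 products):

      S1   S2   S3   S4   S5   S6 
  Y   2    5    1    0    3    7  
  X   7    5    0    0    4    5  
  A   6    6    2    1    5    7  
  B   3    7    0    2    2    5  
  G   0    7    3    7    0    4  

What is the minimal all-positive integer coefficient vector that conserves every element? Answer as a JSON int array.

Y: 2·2+3·5+6·1 = 25 | 5·0+6·3+1·7 = 25
X: 2·7+3·5+6·0 = 29 | 5·0+6·4+1·5 = 29
A: 2·6+3·6+6·2 = 42 | 5·1+6·5+1·7 = 42
B: 2·3+3·7+6·0 = 27 | 5·2+6·2+1·5 = 27
G: 2·0+3·7+6·3 = 39 | 5·7+6·0+1·4 = 39
gcd(2,3,6,5,6,1) = 1

Coefficients: [2, 3, 6, 5, 6, 1]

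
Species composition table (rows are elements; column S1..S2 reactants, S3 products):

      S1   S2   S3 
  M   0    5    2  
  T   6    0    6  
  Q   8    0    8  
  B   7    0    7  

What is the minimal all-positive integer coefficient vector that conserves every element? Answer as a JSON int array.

Coefficients: [5, 2, 5]

M: 5·0+2·5 = 10 | 5·2 = 10
T: 5·6+2·0 = 30 | 5·6 = 30
Q: 5·8+2·0 = 40 | 5·8 = 40
B: 5·7+2·0 = 35 | 5·7 = 35
gcd(5,2,5) = 1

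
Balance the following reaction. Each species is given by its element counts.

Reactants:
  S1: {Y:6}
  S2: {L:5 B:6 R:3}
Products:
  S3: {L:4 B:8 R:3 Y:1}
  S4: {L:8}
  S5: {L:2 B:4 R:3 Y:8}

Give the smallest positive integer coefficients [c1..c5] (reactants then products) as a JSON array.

L: 3·0+4·5 = 20 | 2·4+1·8+2·2 = 20
B: 3·0+4·6 = 24 | 2·8+1·0+2·4 = 24
R: 3·0+4·3 = 12 | 2·3+1·0+2·3 = 12
Y: 3·6+4·0 = 18 | 2·1+1·0+2·8 = 18
gcd(3,4,2,1,2) = 1

Coefficients: [3, 4, 2, 1, 2]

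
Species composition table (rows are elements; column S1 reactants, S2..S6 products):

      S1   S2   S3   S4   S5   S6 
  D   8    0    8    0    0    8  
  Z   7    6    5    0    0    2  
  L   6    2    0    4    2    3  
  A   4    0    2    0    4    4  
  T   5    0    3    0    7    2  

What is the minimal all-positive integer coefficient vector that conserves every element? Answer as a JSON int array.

Coefficients: [6, 3, 4, 5, 2, 2]

D: 6·8 = 48 | 3·0+4·8+5·0+2·0+2·8 = 48
Z: 6·7 = 42 | 3·6+4·5+5·0+2·0+2·2 = 42
L: 6·6 = 36 | 3·2+4·0+5·4+2·2+2·3 = 36
A: 6·4 = 24 | 3·0+4·2+5·0+2·4+2·4 = 24
T: 6·5 = 30 | 3·0+4·3+5·0+2·7+2·2 = 30
gcd(6,3,4,5,2,2) = 1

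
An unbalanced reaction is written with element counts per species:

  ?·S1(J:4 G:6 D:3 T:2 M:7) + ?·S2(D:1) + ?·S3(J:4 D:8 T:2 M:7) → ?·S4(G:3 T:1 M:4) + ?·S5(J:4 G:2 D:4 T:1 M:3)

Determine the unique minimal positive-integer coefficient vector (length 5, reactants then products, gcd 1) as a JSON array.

J: 5·4+1·0+1·4 = 24 | 6·0+6·4 = 24
G: 5·6+1·0+1·0 = 30 | 6·3+6·2 = 30
D: 5·3+1·1+1·8 = 24 | 6·0+6·4 = 24
T: 5·2+1·0+1·2 = 12 | 6·1+6·1 = 12
M: 5·7+1·0+1·7 = 42 | 6·4+6·3 = 42
gcd(5,1,1,6,6) = 1

Coefficients: [5, 1, 1, 6, 6]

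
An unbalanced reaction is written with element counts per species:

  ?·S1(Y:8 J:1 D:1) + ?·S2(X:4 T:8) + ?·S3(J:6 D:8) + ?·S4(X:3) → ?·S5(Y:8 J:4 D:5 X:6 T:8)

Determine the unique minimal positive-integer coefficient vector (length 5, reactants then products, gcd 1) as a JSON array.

Coefficients: [6, 6, 3, 4, 6]

Y: 6·8+6·0+3·0+4·0 = 48 | 6·8 = 48
J: 6·1+6·0+3·6+4·0 = 24 | 6·4 = 24
D: 6·1+6·0+3·8+4·0 = 30 | 6·5 = 30
X: 6·0+6·4+3·0+4·3 = 36 | 6·6 = 36
T: 6·0+6·8+3·0+4·0 = 48 | 6·8 = 48
gcd(6,6,3,4,6) = 1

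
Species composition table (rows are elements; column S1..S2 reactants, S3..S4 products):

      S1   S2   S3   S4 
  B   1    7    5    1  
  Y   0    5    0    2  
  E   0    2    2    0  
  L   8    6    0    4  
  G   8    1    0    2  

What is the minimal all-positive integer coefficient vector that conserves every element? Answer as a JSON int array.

Coefficients: [1, 2, 2, 5]

B: 1·1+2·7 = 15 | 2·5+5·1 = 15
Y: 1·0+2·5 = 10 | 2·0+5·2 = 10
E: 1·0+2·2 = 4 | 2·2+5·0 = 4
L: 1·8+2·6 = 20 | 2·0+5·4 = 20
G: 1·8+2·1 = 10 | 2·0+5·2 = 10
gcd(1,2,2,5) = 1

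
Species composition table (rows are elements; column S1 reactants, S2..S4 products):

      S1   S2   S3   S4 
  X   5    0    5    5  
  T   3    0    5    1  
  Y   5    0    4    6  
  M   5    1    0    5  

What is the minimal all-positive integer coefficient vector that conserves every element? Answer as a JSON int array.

Coefficients: [2, 5, 1, 1]

X: 2·5 = 10 | 5·0+1·5+1·5 = 10
T: 2·3 = 6 | 5·0+1·5+1·1 = 6
Y: 2·5 = 10 | 5·0+1·4+1·6 = 10
M: 2·5 = 10 | 5·1+1·0+1·5 = 10
gcd(2,5,1,1) = 1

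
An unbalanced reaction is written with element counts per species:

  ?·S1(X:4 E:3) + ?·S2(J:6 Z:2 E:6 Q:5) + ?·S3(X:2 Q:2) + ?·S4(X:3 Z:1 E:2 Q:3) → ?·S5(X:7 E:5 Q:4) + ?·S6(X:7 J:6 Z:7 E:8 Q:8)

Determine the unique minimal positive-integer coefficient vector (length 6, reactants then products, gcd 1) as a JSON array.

Coefficients: [4, 1, 2, 5, 4, 1]

X: 4·4+1·0+2·2+5·3 = 35 | 4·7+1·7 = 35
J: 4·0+1·6+2·0+5·0 = 6 | 4·0+1·6 = 6
Z: 4·0+1·2+2·0+5·1 = 7 | 4·0+1·7 = 7
E: 4·3+1·6+2·0+5·2 = 28 | 4·5+1·8 = 28
Q: 4·0+1·5+2·2+5·3 = 24 | 4·4+1·8 = 24
gcd(4,1,2,5,4,1) = 1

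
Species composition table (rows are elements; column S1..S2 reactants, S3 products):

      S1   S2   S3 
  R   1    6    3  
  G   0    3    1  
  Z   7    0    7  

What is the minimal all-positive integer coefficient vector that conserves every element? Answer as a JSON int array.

Coefficients: [3, 1, 3]

R: 3·1+1·6 = 9 | 3·3 = 9
G: 3·0+1·3 = 3 | 3·1 = 3
Z: 3·7+1·0 = 21 | 3·7 = 21
gcd(3,1,3) = 1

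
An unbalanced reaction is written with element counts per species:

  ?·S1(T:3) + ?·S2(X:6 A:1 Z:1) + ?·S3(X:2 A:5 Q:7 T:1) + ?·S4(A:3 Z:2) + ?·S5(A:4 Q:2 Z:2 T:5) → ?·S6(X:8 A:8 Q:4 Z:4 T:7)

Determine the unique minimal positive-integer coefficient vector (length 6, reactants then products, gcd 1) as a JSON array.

X: 6·0+6·6+2·2+4·0+3·0 = 40 | 5·8 = 40
A: 6·0+6·1+2·5+4·3+3·4 = 40 | 5·8 = 40
Q: 6·0+6·0+2·7+4·0+3·2 = 20 | 5·4 = 20
Z: 6·0+6·1+2·0+4·2+3·2 = 20 | 5·4 = 20
T: 6·3+6·0+2·1+4·0+3·5 = 35 | 5·7 = 35
gcd(6,6,2,4,3,5) = 1

Coefficients: [6, 6, 2, 4, 3, 5]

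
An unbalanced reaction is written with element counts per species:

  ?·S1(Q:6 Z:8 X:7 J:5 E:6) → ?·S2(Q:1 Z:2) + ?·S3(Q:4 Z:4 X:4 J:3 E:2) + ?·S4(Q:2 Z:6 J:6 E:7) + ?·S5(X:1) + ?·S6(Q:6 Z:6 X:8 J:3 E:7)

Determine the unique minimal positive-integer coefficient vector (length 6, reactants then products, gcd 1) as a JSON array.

Coefficients: [3, 2, 2, 1, 5, 1]

Q: 3·6 = 18 | 2·1+2·4+1·2+5·0+1·6 = 18
Z: 3·8 = 24 | 2·2+2·4+1·6+5·0+1·6 = 24
X: 3·7 = 21 | 2·0+2·4+1·0+5·1+1·8 = 21
J: 3·5 = 15 | 2·0+2·3+1·6+5·0+1·3 = 15
E: 3·6 = 18 | 2·0+2·2+1·7+5·0+1·7 = 18
gcd(3,2,2,1,5,1) = 1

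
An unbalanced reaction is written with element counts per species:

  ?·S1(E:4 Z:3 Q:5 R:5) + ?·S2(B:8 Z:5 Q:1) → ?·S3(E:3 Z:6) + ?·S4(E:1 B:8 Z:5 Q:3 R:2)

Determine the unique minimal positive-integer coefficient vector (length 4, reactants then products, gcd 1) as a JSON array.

Coefficients: [2, 5, 1, 5]

E: 2·4+5·0 = 8 | 1·3+5·1 = 8
B: 2·0+5·8 = 40 | 1·0+5·8 = 40
Z: 2·3+5·5 = 31 | 1·6+5·5 = 31
Q: 2·5+5·1 = 15 | 1·0+5·3 = 15
R: 2·5+5·0 = 10 | 1·0+5·2 = 10
gcd(2,5,1,5) = 1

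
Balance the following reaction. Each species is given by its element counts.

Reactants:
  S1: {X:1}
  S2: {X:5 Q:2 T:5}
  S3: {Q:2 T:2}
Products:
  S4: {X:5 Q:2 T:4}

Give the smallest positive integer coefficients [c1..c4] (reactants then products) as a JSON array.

X: 5·1+2·5+1·0 = 15 | 3·5 = 15
Q: 5·0+2·2+1·2 = 6 | 3·2 = 6
T: 5·0+2·5+1·2 = 12 | 3·4 = 12
gcd(5,2,1,3) = 1

Coefficients: [5, 2, 1, 3]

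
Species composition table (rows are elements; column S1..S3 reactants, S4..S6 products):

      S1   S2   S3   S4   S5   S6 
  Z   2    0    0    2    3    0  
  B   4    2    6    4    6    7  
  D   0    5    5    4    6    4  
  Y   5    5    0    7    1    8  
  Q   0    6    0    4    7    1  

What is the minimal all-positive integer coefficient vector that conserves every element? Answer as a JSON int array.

Coefficients: [6, 5, 3, 3, 2, 4]

Z: 6·2+5·0+3·0 = 12 | 3·2+2·3+4·0 = 12
B: 6·4+5·2+3·6 = 52 | 3·4+2·6+4·7 = 52
D: 6·0+5·5+3·5 = 40 | 3·4+2·6+4·4 = 40
Y: 6·5+5·5+3·0 = 55 | 3·7+2·1+4·8 = 55
Q: 6·0+5·6+3·0 = 30 | 3·4+2·7+4·1 = 30
gcd(6,5,3,3,2,4) = 1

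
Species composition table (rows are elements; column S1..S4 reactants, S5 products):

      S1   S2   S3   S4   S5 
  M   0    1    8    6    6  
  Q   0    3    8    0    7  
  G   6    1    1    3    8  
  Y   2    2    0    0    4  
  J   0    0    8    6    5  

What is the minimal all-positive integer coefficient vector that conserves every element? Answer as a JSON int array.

M: 6·0+6·1+3·8+1·6 = 36 | 6·6 = 36
Q: 6·0+6·3+3·8+1·0 = 42 | 6·7 = 42
G: 6·6+6·1+3·1+1·3 = 48 | 6·8 = 48
Y: 6·2+6·2+3·0+1·0 = 24 | 6·4 = 24
J: 6·0+6·0+3·8+1·6 = 30 | 6·5 = 30
gcd(6,6,3,1,6) = 1

Coefficients: [6, 6, 3, 1, 6]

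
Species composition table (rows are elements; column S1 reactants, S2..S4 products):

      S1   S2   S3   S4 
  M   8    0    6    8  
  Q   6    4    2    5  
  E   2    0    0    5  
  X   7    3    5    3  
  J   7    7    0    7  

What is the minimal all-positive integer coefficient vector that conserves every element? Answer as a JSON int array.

M: 5·8 = 40 | 3·0+4·6+2·8 = 40
Q: 5·6 = 30 | 3·4+4·2+2·5 = 30
E: 5·2 = 10 | 3·0+4·0+2·5 = 10
X: 5·7 = 35 | 3·3+4·5+2·3 = 35
J: 5·7 = 35 | 3·7+4·0+2·7 = 35
gcd(5,3,4,2) = 1

Coefficients: [5, 3, 4, 2]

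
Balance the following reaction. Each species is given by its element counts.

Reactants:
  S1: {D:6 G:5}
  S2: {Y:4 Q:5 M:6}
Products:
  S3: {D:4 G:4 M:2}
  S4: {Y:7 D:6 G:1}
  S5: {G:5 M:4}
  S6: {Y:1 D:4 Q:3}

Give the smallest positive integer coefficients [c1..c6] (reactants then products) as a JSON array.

Y: 5·0+3·4 = 12 | 1·0+1·7+4·0+5·1 = 12
D: 5·6+3·0 = 30 | 1·4+1·6+4·0+5·4 = 30
G: 5·5+3·0 = 25 | 1·4+1·1+4·5+5·0 = 25
Q: 5·0+3·5 = 15 | 1·0+1·0+4·0+5·3 = 15
M: 5·0+3·6 = 18 | 1·2+1·0+4·4+5·0 = 18
gcd(5,3,1,1,4,5) = 1

Coefficients: [5, 3, 1, 1, 4, 5]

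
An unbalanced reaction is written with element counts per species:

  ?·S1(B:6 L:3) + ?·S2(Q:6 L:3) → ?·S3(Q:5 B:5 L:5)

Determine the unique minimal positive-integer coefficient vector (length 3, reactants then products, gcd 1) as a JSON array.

Q: 5·0+5·6 = 30 | 6·5 = 30
B: 5·6+5·0 = 30 | 6·5 = 30
L: 5·3+5·3 = 30 | 6·5 = 30
gcd(5,5,6) = 1

Coefficients: [5, 5, 6]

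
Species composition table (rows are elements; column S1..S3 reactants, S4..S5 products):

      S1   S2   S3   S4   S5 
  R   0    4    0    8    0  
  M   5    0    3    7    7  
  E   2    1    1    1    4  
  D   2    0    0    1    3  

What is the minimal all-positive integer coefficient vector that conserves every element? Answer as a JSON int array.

Coefficients: [5, 2, 1, 1, 3]

R: 5·0+2·4+1·0 = 8 | 1·8+3·0 = 8
M: 5·5+2·0+1·3 = 28 | 1·7+3·7 = 28
E: 5·2+2·1+1·1 = 13 | 1·1+3·4 = 13
D: 5·2+2·0+1·0 = 10 | 1·1+3·3 = 10
gcd(5,2,1,1,3) = 1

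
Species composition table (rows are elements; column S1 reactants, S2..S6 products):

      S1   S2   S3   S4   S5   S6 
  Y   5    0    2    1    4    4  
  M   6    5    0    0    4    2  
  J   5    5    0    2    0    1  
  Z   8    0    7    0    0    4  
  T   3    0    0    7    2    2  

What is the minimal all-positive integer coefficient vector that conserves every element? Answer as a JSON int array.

Y: 5·5 = 25 | 4·0+4·2+1·1+1·4+3·4 = 25
M: 5·6 = 30 | 4·5+4·0+1·0+1·4+3·2 = 30
J: 5·5 = 25 | 4·5+4·0+1·2+1·0+3·1 = 25
Z: 5·8 = 40 | 4·0+4·7+1·0+1·0+3·4 = 40
T: 5·3 = 15 | 4·0+4·0+1·7+1·2+3·2 = 15
gcd(5,4,4,1,1,3) = 1

Coefficients: [5, 4, 4, 1, 1, 3]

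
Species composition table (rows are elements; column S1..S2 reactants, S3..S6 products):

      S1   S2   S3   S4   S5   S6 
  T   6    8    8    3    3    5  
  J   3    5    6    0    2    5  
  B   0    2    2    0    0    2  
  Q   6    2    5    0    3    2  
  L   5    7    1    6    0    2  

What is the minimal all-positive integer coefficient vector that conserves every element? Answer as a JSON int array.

Coefficients: [1, 6, 1, 6, 1, 5]

T: 1·6+6·8 = 54 | 1·8+6·3+1·3+5·5 = 54
J: 1·3+6·5 = 33 | 1·6+6·0+1·2+5·5 = 33
B: 1·0+6·2 = 12 | 1·2+6·0+1·0+5·2 = 12
Q: 1·6+6·2 = 18 | 1·5+6·0+1·3+5·2 = 18
L: 1·5+6·7 = 47 | 1·1+6·6+1·0+5·2 = 47
gcd(1,6,1,6,1,5) = 1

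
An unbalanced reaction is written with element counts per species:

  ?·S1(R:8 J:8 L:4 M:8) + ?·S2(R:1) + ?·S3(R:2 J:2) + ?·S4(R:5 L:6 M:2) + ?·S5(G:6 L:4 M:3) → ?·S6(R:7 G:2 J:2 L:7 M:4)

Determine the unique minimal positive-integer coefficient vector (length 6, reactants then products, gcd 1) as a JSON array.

R: 1·8+5·1+2·2+5·5+2·0 = 42 | 6·7 = 42
G: 1·0+5·0+2·0+5·0+2·6 = 12 | 6·2 = 12
J: 1·8+5·0+2·2+5·0+2·0 = 12 | 6·2 = 12
L: 1·4+5·0+2·0+5·6+2·4 = 42 | 6·7 = 42
M: 1·8+5·0+2·0+5·2+2·3 = 24 | 6·4 = 24
gcd(1,5,2,5,2,6) = 1

Coefficients: [1, 5, 2, 5, 2, 6]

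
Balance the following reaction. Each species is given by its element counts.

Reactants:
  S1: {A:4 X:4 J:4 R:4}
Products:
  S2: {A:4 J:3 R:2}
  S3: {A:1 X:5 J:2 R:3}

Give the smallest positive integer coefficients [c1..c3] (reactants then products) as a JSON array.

A: 5·4 = 20 | 4·4+4·1 = 20
X: 5·4 = 20 | 4·0+4·5 = 20
J: 5·4 = 20 | 4·3+4·2 = 20
R: 5·4 = 20 | 4·2+4·3 = 20
gcd(5,4,4) = 1

Coefficients: [5, 4, 4]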